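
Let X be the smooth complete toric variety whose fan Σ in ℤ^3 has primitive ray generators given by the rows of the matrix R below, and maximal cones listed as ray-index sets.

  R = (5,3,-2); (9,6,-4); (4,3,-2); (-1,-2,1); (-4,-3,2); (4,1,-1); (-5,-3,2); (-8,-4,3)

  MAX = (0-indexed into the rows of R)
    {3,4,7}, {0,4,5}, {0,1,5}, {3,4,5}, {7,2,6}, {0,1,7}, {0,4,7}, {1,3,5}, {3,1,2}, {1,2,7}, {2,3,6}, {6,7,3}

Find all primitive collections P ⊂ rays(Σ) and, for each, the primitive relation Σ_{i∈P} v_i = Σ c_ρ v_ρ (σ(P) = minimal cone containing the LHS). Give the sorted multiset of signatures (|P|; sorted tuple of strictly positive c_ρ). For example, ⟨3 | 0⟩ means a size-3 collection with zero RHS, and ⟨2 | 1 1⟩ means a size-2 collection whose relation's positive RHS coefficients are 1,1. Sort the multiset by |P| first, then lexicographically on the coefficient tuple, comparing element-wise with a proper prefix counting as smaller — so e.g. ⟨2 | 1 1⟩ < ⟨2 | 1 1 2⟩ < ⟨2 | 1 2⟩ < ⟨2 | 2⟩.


Primitive collections (12):

  P = {0,6}:  v_{0} + v_{6} = 0  →  sig = ⟨2 | 0⟩
  P = {2,4}:  v_{2} + v_{4} = 0  →  sig = ⟨2 | 0⟩
  P = {0,2}:  v_{0} + v_{2} = v_{1}  →  sig = ⟨2 | 1⟩
  P = {0,3}:  v_{0} + v_{3} = v_{5}  →  sig = ⟨2 | 1⟩
  P = {1,4}:  v_{1} + v_{4} = v_{0}  →  sig = ⟨2 | 1⟩
  P = {1,6}:  v_{1} + v_{6} = v_{2}  →  sig = ⟨2 | 1⟩
  P = {5,6}:  v_{5} + v_{6} = v_{3}  →  sig = ⟨2 | 1⟩
  P = {5,7}:  v_{5} + v_{7} = v_{4}  →  sig = ⟨2 | 1⟩
  P = {2,5}:  v_{2} + v_{5} = v_{1} + v_{3}  →  sig = ⟨2 | 1 1⟩
  P = {4,6}:  v_{4} + v_{6} = v_{3} + v_{7}  →  sig = ⟨2 | 1 1⟩
  P = {1,3,7}:  v_{1} + v_{3} + v_{7} = 0  →  sig = ⟨3 | 0⟩
  P = {2,3,7}:  v_{2} + v_{3} + v_{7} = v_{6}  →  sig = ⟨3 | 1⟩

Hence PRS(X_Σ) =
    |P|=2: 10 collections, coeffs (), (), (1), (1), (1), (1), (1), (1), (1,1), (1,1)
    |P|=3: 2 collections, coeffs (), (1)


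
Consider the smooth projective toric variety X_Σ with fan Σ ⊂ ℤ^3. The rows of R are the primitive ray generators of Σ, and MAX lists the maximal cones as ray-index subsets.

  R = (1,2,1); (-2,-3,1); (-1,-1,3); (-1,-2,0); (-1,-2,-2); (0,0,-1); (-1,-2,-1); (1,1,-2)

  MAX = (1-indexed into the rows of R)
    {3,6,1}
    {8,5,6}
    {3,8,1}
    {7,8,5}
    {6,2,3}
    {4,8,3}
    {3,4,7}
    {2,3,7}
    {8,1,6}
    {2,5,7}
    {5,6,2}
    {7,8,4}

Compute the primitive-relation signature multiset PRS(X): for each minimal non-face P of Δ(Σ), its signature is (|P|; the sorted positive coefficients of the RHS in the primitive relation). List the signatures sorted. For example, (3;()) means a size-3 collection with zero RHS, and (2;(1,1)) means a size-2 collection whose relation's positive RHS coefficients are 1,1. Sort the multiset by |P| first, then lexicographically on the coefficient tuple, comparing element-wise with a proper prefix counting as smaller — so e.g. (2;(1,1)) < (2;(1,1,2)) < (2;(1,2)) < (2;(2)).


Primitive collections (12):

  P = {1,7}:  v_{1} + v_{7} = 0 — sig = (2;())
  P = {1,5}:  v_{1} + v_{5} = v_{6} — sig = (2;(1))
  P = {2,8}:  v_{2} + v_{8} = v_{7} — sig = (2;(1))
  P = {3,5}:  v_{3} + v_{5} = v_{2} — sig = (2;(1))
  P = {4,6}:  v_{4} + v_{6} = v_{7} — sig = (2;(1))
  P = {6,7}:  v_{6} + v_{7} = v_{5} — sig = (2;(1))
  P = {1,2}:  v_{1} + v_{2} = v_{3} + v_{6} — sig = (2;(1,1))
  P = {1,4}:  v_{1} + v_{4} = v_{3} + v_{8} — sig = (2;(1,1))
  P = {2,4}:  v_{2} + v_{4} = v_{3} + 2·v_{7} — sig = (2;(1,2))
  P = {4,5}:  v_{4} + v_{5} = 2·v_{7} — sig = (2;(2))
  P = {3,6,8}:  v_{3} + v_{6} + v_{8} = 0 — sig = (3;())
  P = {3,7,8}:  v_{3} + v_{7} + v_{8} = v_{4} — sig = (3;(1))

Hence PRS(X_Σ) =
    (2;())
    (2;(1))
    (2;(1))
    (2;(1))
    (2;(1))
    (2;(1))
    (2;(1,1))
    (2;(1,1))
    (2;(1,2))
    (2;(2))
    (3;())
    (3;(1))


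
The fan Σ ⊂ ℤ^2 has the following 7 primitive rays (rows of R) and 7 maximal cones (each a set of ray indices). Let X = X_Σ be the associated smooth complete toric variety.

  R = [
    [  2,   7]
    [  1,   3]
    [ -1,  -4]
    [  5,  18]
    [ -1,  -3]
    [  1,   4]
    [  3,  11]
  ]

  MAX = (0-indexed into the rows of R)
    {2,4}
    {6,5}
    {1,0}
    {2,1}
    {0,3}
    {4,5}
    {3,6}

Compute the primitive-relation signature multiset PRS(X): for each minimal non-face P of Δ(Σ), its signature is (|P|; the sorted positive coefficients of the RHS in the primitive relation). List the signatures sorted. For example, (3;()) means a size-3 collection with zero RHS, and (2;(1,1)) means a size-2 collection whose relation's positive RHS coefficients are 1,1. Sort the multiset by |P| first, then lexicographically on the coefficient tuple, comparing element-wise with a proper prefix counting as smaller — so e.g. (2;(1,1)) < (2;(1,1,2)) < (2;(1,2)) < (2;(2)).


The 14 primitive collections of Σ (r=7, n=2):

  • {1,4}:  v_{1} + v_{4} = 0  →  sig = (2;())
  • {2,5}:  v_{2} + v_{5} = 0  →  sig = (2;())
  • {0,2}:  v_{0} + v_{2} = v_{1}  →  sig = (2;(1))
  • {0,4}:  v_{0} + v_{4} = v_{5}  →  sig = (2;(1))
  • {0,5}:  v_{0} + v_{5} = v_{6}  →  sig = (2;(1))
  • {0,6}:  v_{0} + v_{6} = v_{3}  →  sig = (2;(1))
  • {1,5}:  v_{1} + v_{5} = v_{0}  →  sig = (2;(1))
  • {2,6}:  v_{2} + v_{6} = v_{0}  →  sig = (2;(1))
  • {3,4}:  v_{3} + v_{4} = v_{5} + v_{6}  →  sig = (2;(1,1))
  • {1,6}:  v_{1} + v_{6} = 2·v_{0}  →  sig = (2;(2))
  • {2,3}:  v_{2} + v_{3} = 2·v_{0}  →  sig = (2;(2))
  • {3,5}:  v_{3} + v_{5} = 2·v_{6}  →  sig = (2;(2))
  • {4,6}:  v_{4} + v_{6} = 2·v_{5}  →  sig = (2;(2))
  • {1,3}:  v_{1} + v_{3} = 3·v_{0}  →  sig = (2;(3))

Hence PRS(X_Σ) =
    |P|=2: 14 collections, coeffs (), (), (1), (1), (1), (1), (1), (1), (1,1), (2), (2), (2), (2), (3)


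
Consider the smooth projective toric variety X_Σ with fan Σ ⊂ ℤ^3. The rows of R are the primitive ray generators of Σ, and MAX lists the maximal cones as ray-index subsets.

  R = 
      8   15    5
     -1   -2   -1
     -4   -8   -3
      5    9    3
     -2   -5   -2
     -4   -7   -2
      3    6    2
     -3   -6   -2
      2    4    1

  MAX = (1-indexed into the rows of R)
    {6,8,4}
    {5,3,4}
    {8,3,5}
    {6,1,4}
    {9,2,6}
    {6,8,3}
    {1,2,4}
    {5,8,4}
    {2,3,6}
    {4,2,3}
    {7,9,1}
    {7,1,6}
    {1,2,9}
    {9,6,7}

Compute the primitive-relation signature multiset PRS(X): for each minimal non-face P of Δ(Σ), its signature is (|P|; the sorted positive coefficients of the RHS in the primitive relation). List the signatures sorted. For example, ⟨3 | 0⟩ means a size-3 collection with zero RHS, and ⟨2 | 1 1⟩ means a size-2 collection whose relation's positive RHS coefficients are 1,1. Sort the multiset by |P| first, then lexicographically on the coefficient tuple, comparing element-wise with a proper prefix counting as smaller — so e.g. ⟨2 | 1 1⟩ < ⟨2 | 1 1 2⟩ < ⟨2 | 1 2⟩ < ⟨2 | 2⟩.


Δ(Σ) — 9 vertices, 20 min non-faces:

  P={7,8}:  v_{7} + v_{8} = 0  →  sig = ⟨2 | 0⟩
  P={1,8}:  v_{1} + v_{8} = v_{4}  →  sig = ⟨2 | 1⟩
  P={2,7}:  v_{2} + v_{7} = v_{9}  →  sig = ⟨2 | 1⟩
  P={2,8}:  v_{2} + v_{8} = v_{3}  →  sig = ⟨2 | 1⟩
  P={3,7}:  v_{3} + v_{7} = v_{2}  →  sig = ⟨2 | 1⟩
  P={4,7}:  v_{4} + v_{7} = v_{1}  →  sig = ⟨2 | 1⟩
  P={8,9}:  v_{8} + v_{9} = v_{2}  →  sig = ⟨2 | 1⟩
  P={1,3}:  v_{1} + v_{3} = v_{2} + v_{4}  →  sig = ⟨2 | 1 1⟩
  P={4,9}:  v_{4} + v_{9} = v_{1} + v_{2}  →  sig = ⟨2 | 1 1⟩
  P={5,7}:  v_{5} + v_{7} = v_{3} + v_{4}  →  sig = ⟨2 | 1 1⟩
  P={5,9}:  v_{5} + v_{9} = v_{2} + v_{3} + v_{4}  →  sig = ⟨2 | 1 1 1⟩
  P={1,5}:  v_{1} + v_{5} = v_{3} + 2·v_{4}  →  sig = ⟨2 | 1 2⟩
  P={2,5}:  v_{2} + v_{5} = 2·v_{3} + v_{4}  →  sig = ⟨2 | 1 2⟩
  P={3,9}:  v_{3} + v_{9} = 2·v_{2}  →  sig = ⟨2 | 2⟩
  P={5,6}:  v_{5} + v_{6} = 2·v_{8}  →  sig = ⟨2 | 2⟩
  P={2,4,6}:  v_{2} + v_{4} + v_{6} = 0  →  sig = ⟨3 | 0⟩
  P={1,2,6}:  v_{1} + v_{2} + v_{6} = v_{7}  →  sig = ⟨3 | 1⟩
  P={3,4,6}:  v_{3} + v_{4} + v_{6} = v_{8}  →  sig = ⟨3 | 1⟩
  P={3,4,8}:  v_{3} + v_{4} + v_{8} = v_{5}  →  sig = ⟨3 | 1⟩
  P={1,6,9}:  v_{1} + v_{6} + v_{9} = 2·v_{7}  →  sig = ⟨3 | 2⟩

so the primitive-relation signature multiset is
    |P|=2: 15 collections, coeffs (), (1), (1), (1), (1), (1), (1), (1,1), (1,1), (1,1), (1,1,1), (1,2), (1,2), (2), (2)
    |P|=3: 5 collections, coeffs (), (1), (1), (1), (2)


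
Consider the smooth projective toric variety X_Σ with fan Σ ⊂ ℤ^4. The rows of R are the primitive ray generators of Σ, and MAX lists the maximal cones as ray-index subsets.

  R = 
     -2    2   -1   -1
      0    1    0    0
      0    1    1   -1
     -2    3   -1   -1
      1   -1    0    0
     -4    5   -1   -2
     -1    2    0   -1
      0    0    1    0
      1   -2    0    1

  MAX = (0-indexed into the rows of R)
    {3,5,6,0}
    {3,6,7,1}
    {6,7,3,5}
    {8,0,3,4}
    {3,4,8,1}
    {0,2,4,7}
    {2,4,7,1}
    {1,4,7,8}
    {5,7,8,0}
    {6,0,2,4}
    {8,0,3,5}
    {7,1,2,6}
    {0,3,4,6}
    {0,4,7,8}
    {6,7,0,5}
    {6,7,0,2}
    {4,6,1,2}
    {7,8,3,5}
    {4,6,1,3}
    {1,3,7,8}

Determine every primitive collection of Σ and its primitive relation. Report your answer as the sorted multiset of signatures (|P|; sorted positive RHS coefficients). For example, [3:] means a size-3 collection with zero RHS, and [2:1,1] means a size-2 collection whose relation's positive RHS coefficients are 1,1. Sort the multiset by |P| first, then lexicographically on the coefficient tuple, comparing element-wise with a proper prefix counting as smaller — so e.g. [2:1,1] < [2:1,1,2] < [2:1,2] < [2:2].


|primitive collections| = 10. Relations:

  P={6,8}:  v_{6} + v_{8} = 0 — sig = [2:]
  P={0,1}:  v_{0} + v_{1} = v_{3} — sig = [2:1]
  P={2,8}:  v_{2} + v_{8} = v_{4} + v_{7} — sig = [2:1,1]
  P={4,5}:  v_{4} + v_{5} = v_{0} + v_{6} — sig = [2:1,1]
  P={2,5}:  v_{2} + v_{5} = v_{0} + 2·v_{6} + v_{7} — sig = [2:1,1,2]
  P={1,5}:  v_{1} + v_{5} = 2·v_{3} + v_{7} — sig = [2:1,2]
  P={2,3}:  v_{2} + v_{3} = 2·v_{6} — sig = [2:2]
  P={0,3,7}:  v_{0} + v_{3} + v_{7} = v_{5} — sig = [3:1]
  P={3,4,7}:  v_{3} + v_{4} + v_{7} = v_{6} — sig = [3:1]
  P={4,6,7}:  v_{4} + v_{6} + v_{7} = v_{2} — sig = [3:1]

Signatures (|P|; sorted positive RHS coefficients), sorted:
    [2:]
    [2:1]
    [2:1,1]
    [2:1,1]
    [2:1,1,2]
    [2:1,2]
    [2:2]
    [3:1]
    [3:1]
    [3:1]


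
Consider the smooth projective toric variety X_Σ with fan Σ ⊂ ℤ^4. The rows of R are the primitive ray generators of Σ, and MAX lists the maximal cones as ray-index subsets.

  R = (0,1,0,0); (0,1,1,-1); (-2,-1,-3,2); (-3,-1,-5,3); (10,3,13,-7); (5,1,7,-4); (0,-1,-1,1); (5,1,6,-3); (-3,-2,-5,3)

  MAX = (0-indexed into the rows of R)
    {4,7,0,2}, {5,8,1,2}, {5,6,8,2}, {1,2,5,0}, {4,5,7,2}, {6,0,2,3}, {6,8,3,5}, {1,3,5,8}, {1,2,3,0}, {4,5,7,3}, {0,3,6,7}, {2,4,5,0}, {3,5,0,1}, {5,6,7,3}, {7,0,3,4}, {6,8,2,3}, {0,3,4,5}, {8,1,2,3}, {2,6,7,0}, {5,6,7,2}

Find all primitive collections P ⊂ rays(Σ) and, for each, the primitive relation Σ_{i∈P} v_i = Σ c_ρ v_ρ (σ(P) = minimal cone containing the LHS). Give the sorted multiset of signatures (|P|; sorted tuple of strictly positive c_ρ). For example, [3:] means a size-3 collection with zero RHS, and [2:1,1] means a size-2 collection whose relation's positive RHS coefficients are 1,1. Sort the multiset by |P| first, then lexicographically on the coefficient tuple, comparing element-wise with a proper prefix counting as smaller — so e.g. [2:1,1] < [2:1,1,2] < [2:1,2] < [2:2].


12 minimal non-faces of Δ(Σ) (on 9 rays):

  P = {1,6}:  v_{1} + v_{6} = 0 ; sig = [2:]
  P = {0,8}:  v_{0} + v_{8} = v_{3} ; sig = [2:1]
  P = {1,7}:  v_{1} + v_{7} = v_{0} + v_{5} ; sig = [2:1,1]
  P = {4,8}:  v_{4} + v_{8} = v_{3} + v_{5} + v_{7} ; sig = [2:1,1,1]
  P = {7,8}:  v_{7} + v_{8} = v_{3} + v_{5} + v_{6} ; sig = [2:1,1,1]
  P = {4,6}:  v_{4} + v_{6} = 2·v_{7} ; sig = [2:2]
  P = {1,4}:  v_{1} + v_{4} = 2·v_{0} + 2·v_{5} ; sig = [2:2,2]
  P = {0,5,6}:  v_{0} + v_{5} + v_{6} = v_{7} ; sig = [3:1]
  P = {0,5,7}:  v_{0} + v_{5} + v_{7} = v_{4} ; sig = [3:1]
  P = {2,3,5}:  v_{2} + v_{3} + v_{5} = v_{6} ; sig = [3:1]
  P = {2,3,4}:  v_{2} + v_{3} + v_{4} = v_{0} + v_{6} + v_{7} ; sig = [3:1,1,1]
  P = {2,3,7}:  v_{2} + v_{3} + v_{7} = v_{0} + 2·v_{6} ; sig = [3:1,2]

Signatures (|P|; sorted positive RHS coefficients), sorted:
    |P|=2: 7 collections, coeffs (), (1), (1,1), (1,1,1), (1,1,1), (2), (2,2)
    |P|=3: 5 collections, coeffs (1), (1), (1), (1,1,1), (1,2)


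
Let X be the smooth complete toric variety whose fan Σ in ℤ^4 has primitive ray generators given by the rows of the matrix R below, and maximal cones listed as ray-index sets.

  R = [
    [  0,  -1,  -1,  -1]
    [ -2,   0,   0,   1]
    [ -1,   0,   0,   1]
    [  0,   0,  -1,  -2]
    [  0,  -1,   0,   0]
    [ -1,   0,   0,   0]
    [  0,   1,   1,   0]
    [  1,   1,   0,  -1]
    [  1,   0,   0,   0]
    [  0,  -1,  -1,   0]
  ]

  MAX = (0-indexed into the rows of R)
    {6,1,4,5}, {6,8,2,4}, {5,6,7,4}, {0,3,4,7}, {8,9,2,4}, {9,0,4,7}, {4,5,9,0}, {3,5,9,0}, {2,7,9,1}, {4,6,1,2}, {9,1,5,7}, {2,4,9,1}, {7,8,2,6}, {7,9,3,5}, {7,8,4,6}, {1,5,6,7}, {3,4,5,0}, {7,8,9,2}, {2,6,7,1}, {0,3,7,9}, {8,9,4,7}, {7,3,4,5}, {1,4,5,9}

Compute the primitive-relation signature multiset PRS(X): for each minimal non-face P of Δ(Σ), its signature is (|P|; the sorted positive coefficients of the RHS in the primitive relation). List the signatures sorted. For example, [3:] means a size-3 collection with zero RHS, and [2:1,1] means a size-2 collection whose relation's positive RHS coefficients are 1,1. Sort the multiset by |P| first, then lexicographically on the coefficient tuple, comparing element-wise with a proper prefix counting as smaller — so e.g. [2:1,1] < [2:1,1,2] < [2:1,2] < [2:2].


Δ(Σ) — 10 vertices, 17 min non-faces:

  P = {5,8}:  v_{5} + v_{8} = 0  ⟹  sig = [2:]
  P = {6,9}:  v_{6} + v_{9} = 0  ⟹  sig = [2:]
  P = {1,8}:  v_{1} + v_{8} = v_{2}  ⟹  sig = [2:1]
  P = {2,5}:  v_{2} + v_{5} = v_{1}  ⟹  sig = [2:1]
  P = {0,2}:  v_{0} + v_{2} = v_{5} + v_{9}  ⟹  sig = [2:1,1]
  P = {3,8}:  v_{3} + v_{8} = v_{0} + v_{7}  ⟹  sig = [2:1,1]
  P = {0,6}:  v_{0} + v_{6} = v_{4} + v_{5} + v_{7}  ⟹  sig = [2:1,1,1]
  P = {0,8}:  v_{0} + v_{8} = v_{4} + v_{7} + v_{9}  ⟹  sig = [2:1,1,1]
  P = {2,3}:  v_{2} + v_{3} = 2·v_{5} + v_{7} + v_{9}  ⟹  sig = [2:1,1,2]
  P = {1,3}:  v_{1} + v_{3} = 3·v_{5} + v_{7} + v_{9}  ⟹  sig = [2:1,1,3]
  P = {0,1}:  v_{0} + v_{1} = 2·v_{5} + v_{9}  ⟹  sig = [2:1,2]
  P = {3,6}:  v_{3} + v_{6} = v_{4} + 2·v_{5} + 2·v_{7}  ⟹  sig = [2:1,2,2]
  P = {2,4,7}:  v_{2} + v_{4} + v_{7} = 0  ⟹  sig = [3:]
  P = {0,5,7}:  v_{0} + v_{5} + v_{7} = v_{3}  ⟹  sig = [3:1]
  P = {1,4,7}:  v_{1} + v_{4} + v_{7} = v_{5}  ⟹  sig = [3:1]
  P = {3,4,9}:  v_{3} + v_{4} + v_{9} = 2·v_{0}  ⟹  sig = [3:2]
  P = {4,5,7,9}:  v_{4} + v_{5} + v_{7} + v_{9} = v_{0}  ⟹  sig = [4:1]

Sorted signature multiset PRS(X):
    [2:]
    [2:]
    [2:1]
    [2:1]
    [2:1,1]
    [2:1,1]
    [2:1,1,1]
    [2:1,1,1]
    [2:1,1,2]
    [2:1,1,3]
    [2:1,2]
    [2:1,2,2]
    [3:]
    [3:1]
    [3:1]
    [3:2]
    [4:1]


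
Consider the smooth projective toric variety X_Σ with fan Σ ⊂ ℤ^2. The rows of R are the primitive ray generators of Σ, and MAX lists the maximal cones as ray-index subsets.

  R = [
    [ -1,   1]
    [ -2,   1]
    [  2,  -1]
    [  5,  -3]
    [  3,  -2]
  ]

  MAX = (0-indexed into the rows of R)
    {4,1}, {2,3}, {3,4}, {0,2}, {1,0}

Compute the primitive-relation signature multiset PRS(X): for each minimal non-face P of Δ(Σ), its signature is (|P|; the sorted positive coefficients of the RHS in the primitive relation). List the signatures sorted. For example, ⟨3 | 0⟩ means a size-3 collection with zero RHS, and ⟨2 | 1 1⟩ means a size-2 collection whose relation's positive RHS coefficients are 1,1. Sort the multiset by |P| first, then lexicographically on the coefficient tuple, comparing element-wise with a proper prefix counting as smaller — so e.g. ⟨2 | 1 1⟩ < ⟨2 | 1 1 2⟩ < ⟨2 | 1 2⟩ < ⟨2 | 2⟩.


Δ(Σ) — 5 vertices, 5 min non-faces:

  • {1,2}:  v_{1} + v_{2} = 0  →  sig = ⟨2 | 0⟩
  • {0,4}:  v_{0} + v_{4} = v_{2}  →  sig = ⟨2 | 1⟩
  • {1,3}:  v_{1} + v_{3} = v_{4}  →  sig = ⟨2 | 1⟩
  • {2,4}:  v_{2} + v_{4} = v_{3}  →  sig = ⟨2 | 1⟩
  • {0,3}:  v_{0} + v_{3} = 2·v_{2}  →  sig = ⟨2 | 2⟩

so the primitive-relation signature multiset is
    |P|=2: 5 collections, coeffs (), (1), (1), (1), (2)


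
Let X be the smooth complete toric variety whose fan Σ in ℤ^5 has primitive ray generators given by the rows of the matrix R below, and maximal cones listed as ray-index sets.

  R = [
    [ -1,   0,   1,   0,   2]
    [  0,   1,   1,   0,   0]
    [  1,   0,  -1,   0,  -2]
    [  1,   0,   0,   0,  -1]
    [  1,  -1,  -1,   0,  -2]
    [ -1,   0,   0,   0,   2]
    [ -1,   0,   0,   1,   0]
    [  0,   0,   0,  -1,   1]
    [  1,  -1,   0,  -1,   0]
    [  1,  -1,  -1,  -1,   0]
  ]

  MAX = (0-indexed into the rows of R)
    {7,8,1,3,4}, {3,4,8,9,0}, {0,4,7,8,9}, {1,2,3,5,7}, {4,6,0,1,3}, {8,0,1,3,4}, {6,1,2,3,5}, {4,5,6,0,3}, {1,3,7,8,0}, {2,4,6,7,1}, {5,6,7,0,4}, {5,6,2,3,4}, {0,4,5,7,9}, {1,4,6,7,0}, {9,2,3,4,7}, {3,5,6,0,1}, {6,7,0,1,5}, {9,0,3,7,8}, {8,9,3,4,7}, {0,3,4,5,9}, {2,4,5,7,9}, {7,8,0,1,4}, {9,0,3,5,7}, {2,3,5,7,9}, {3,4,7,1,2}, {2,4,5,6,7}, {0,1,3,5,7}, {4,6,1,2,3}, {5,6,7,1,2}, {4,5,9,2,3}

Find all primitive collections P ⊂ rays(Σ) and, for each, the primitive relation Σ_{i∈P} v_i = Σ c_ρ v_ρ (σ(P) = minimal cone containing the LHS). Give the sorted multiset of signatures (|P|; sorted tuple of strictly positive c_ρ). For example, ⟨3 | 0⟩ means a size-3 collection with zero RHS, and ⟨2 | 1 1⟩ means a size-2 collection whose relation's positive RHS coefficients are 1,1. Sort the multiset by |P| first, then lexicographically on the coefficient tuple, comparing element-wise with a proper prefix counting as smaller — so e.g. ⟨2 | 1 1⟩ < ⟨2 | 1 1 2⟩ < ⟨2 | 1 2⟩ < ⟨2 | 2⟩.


10 collections generate NE(X_Σ); each relation:

  • {0,2}:  v_{0} + v_{2} = 0  ⇒ sig = ⟨2 | 0⟩
  • {1,9}:  v_{1} + v_{9} = v_{3} + v_{7}  ⇒ sig = ⟨2 | 1 1⟩
  • {5,8}:  v_{5} + v_{8} = v_{0} + v_{9}  ⇒ sig = ⟨2 | 1 1⟩
  • {6,8}:  v_{6} + v_{8} = v_{0} + v_{4}  ⇒ sig = ⟨2 | 1 1⟩
  • {6,9}:  v_{6} + v_{9} = v_{4} + v_{5}  ⇒ sig = ⟨2 | 1 1⟩
  • {2,8}:  v_{2} + v_{8} = v_{3} + v_{4} + v_{7}  ⇒ sig = ⟨2 | 1 1 1⟩
  • {1,4,5}:  v_{1} + v_{4} + v_{5} = 0  ⇒ sig = ⟨3 | 0⟩
  • {3,6,7}:  v_{3} + v_{6} + v_{7} = 0  ⇒ sig = ⟨3 | 0⟩
  • {0,3,4,7}:  v_{0} + v_{3} + v_{4} + v_{7} = v_{8}  ⇒ sig = ⟨4 | 1⟩
  • {3,4,5,7}:  v_{3} + v_{4} + v_{5} + v_{7} = v_{9}  ⇒ sig = ⟨4 | 1⟩

so the primitive-relation signature multiset is
    ⟨2 | 0⟩
    ⟨2 | 1 1⟩
    ⟨2 | 1 1⟩
    ⟨2 | 1 1⟩
    ⟨2 | 1 1⟩
    ⟨2 | 1 1 1⟩
    ⟨3 | 0⟩
    ⟨3 | 0⟩
    ⟨4 | 1⟩
    ⟨4 | 1⟩


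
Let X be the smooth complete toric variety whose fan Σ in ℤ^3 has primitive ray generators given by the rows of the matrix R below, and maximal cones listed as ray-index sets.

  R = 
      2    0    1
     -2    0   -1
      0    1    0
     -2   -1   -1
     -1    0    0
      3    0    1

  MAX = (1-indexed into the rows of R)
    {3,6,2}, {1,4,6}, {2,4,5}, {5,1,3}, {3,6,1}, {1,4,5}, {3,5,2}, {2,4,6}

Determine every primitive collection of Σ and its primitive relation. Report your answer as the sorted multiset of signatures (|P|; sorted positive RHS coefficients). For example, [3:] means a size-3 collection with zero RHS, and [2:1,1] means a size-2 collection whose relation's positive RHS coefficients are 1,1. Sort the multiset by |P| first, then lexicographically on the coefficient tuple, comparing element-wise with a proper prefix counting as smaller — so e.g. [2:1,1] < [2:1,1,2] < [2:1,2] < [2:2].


3 collections generate NE(X_Σ); each relation:

  P = {1,2}:  v_{1} + v_{2} = 0  ⇒ sig = [2:]
  P = {3,4}:  v_{3} + v_{4} = v_{2}  ⇒ sig = [2:1]
  P = {5,6}:  v_{5} + v_{6} = v_{1}  ⇒ sig = [2:1]

Hence PRS(X_Σ) =
    |P|=2: 3 collections, coeffs (), (1), (1)


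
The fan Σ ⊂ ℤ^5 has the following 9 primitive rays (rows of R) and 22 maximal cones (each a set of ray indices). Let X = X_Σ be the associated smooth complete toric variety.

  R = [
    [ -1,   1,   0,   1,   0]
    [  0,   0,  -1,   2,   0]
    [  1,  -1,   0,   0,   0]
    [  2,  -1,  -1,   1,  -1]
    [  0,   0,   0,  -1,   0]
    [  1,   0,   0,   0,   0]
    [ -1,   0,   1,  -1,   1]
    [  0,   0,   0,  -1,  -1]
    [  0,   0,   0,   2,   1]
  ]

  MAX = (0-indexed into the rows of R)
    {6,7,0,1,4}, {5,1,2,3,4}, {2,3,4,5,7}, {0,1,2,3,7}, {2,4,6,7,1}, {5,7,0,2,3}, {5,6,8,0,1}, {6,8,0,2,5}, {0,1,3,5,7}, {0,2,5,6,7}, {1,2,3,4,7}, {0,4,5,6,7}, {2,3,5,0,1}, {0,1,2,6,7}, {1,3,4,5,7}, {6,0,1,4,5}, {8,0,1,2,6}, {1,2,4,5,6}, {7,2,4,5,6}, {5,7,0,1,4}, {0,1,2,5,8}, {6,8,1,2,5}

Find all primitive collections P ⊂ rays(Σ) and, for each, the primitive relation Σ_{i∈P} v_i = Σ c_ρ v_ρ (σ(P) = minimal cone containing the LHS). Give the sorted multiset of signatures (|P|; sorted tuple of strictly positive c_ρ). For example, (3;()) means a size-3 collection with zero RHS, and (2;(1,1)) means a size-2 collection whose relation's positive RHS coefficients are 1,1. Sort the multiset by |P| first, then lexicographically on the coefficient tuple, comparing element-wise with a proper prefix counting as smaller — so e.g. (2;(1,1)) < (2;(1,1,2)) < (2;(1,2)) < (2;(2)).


9 minimal non-faces of Δ(Σ) (on 9 rays):

  {3,6}:  v_{3} + v_{6} = v_{2} — sig = (2;(1))
  {7,8}:  v_{7} + v_{8} = v_{0} + v_{2} — sig = (2;(1,1))
  {4,8}:  v_{4} + v_{8} = v_{1} + v_{5} + v_{6} — sig = (2;(1,1,1))
  {3,8}:  v_{3} + v_{8} = v_{0} + v_{1} + 2·v_{2} + v_{5} — sig = (2;(1,1,1,2))
  {0,2,4}:  v_{0} + v_{2} + v_{4} = 0 — sig = (3;())
  {0,3,4}:  v_{0} + v_{3} + v_{4} = v_{1} + v_{5} + v_{7} — sig = (3;(1,1,1))
  {1,5,6,7}:  v_{1} + v_{5} + v_{6} + v_{7} = 0 — sig = (4;())
  {1,2,5,7}:  v_{1} + v_{2} + v_{5} + v_{7} = v_{3} — sig = (4;(1))
  {0,1,2,5,6}:  v_{0} + v_{1} + v_{2} + v_{5} + v_{6} = v_{8} — sig = (5;(1))

Hence PRS(X_Σ) =
    (2;(1))
    (2;(1,1))
    (2;(1,1,1))
    (2;(1,1,1,2))
    (3;())
    (3;(1,1,1))
    (4;())
    (4;(1))
    (5;(1))


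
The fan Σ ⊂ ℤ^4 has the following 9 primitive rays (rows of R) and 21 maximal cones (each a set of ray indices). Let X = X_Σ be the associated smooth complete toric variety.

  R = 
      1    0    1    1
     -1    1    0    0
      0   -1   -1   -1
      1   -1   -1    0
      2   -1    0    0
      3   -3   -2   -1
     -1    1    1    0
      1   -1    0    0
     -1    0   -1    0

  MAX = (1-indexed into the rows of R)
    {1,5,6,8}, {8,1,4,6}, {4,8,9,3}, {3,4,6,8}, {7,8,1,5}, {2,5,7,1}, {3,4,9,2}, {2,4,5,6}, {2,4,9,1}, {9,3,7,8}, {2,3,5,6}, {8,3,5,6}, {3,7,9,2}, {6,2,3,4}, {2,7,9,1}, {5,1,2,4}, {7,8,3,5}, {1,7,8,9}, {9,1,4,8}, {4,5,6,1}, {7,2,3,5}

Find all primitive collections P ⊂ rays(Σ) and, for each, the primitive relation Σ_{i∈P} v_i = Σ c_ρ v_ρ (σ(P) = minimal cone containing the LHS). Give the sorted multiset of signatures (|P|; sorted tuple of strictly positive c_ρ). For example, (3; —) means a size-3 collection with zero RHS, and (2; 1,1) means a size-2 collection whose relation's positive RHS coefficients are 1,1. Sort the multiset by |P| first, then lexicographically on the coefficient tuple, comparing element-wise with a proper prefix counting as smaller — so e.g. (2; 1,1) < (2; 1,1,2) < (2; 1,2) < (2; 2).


The 9 primitive collections of Σ (r=9, n=4):

  • {2,8}:  v_{2} + v_{8} = 0  ⇒ sig = (2; —)
  • {4,7}:  v_{4} + v_{7} = 0  ⇒ sig = (2; —)
  • {1,3}:  v_{1} + v_{3} = v_{8}  ⇒ sig = (2; 1)
  • {5,9}:  v_{5} + v_{9} = v_{4}  ⇒ sig = (2; 1)
  • {6,7}:  v_{6} + v_{7} = v_{3} + v_{5}  ⇒ sig = (2; 1,1)
  • {6,9}:  v_{6} + v_{9} = v_{3} + 2·v_{4}  ⇒ sig = (2; 1,2)
  • {3,4,5}:  v_{3} + v_{4} + v_{5} = v_{6}  ⇒ sig = (3; 1)
  • {1,2,6}:  v_{1} + v_{2} + v_{6} = v_{4} + v_{5}  ⇒ sig = (3; 1,1)
  • {4,5,8}:  v_{4} + v_{5} + v_{8} = v_{1} + v_{6}  ⇒ sig = (3; 1,1)

Signatures (|P|; sorted positive RHS coefficients), sorted:
    (2; —)
    (2; —)
    (2; 1)
    (2; 1)
    (2; 1,1)
    (2; 1,2)
    (3; 1)
    (3; 1,1)
    (3; 1,1)


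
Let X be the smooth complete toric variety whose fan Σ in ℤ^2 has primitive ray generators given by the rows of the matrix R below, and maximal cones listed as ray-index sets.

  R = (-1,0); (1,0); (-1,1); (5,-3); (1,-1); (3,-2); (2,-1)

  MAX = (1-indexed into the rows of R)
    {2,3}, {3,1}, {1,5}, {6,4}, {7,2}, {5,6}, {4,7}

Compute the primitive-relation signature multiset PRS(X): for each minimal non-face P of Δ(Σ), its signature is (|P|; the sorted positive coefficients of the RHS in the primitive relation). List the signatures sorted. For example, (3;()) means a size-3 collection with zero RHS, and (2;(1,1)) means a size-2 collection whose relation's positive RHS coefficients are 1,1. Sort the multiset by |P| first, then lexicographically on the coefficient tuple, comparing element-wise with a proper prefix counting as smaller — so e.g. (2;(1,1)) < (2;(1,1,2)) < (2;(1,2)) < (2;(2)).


14 collections generate NE(X_Σ); each relation:

  • {1,2}:  v_{1} + v_{2} = 0  so sig = (2;())
  • {3,5}:  v_{3} + v_{5} = 0  so sig = (2;())
  • {1,7}:  v_{1} + v_{7} = v_{5}  so sig = (2;(1))
  • {2,5}:  v_{2} + v_{5} = v_{7}  so sig = (2;(1))
  • {3,6}:  v_{3} + v_{6} = v_{7}  so sig = (2;(1))
  • {3,7}:  v_{3} + v_{7} = v_{2}  so sig = (2;(1))
  • {5,7}:  v_{5} + v_{7} = v_{6}  so sig = (2;(1))
  • {6,7}:  v_{6} + v_{7} = v_{4}  so sig = (2;(1))
  • {1,4}:  v_{1} + v_{4} = v_{5} + v_{6}  so sig = (2;(1,1))
  • {1,6}:  v_{1} + v_{6} = 2·v_{5}  so sig = (2;(2))
  • {2,6}:  v_{2} + v_{6} = 2·v_{7}  so sig = (2;(2))
  • {3,4}:  v_{3} + v_{4} = 2·v_{7}  so sig = (2;(2))
  • {4,5}:  v_{4} + v_{5} = 2·v_{6}  so sig = (2;(2))
  • {2,4}:  v_{2} + v_{4} = 3·v_{7}  so sig = (2;(3))

Sorted signature multiset PRS(X):
    (2;())
    (2;())
    (2;(1))
    (2;(1))
    (2;(1))
    (2;(1))
    (2;(1))
    (2;(1))
    (2;(1,1))
    (2;(2))
    (2;(2))
    (2;(2))
    (2;(2))
    (2;(3))


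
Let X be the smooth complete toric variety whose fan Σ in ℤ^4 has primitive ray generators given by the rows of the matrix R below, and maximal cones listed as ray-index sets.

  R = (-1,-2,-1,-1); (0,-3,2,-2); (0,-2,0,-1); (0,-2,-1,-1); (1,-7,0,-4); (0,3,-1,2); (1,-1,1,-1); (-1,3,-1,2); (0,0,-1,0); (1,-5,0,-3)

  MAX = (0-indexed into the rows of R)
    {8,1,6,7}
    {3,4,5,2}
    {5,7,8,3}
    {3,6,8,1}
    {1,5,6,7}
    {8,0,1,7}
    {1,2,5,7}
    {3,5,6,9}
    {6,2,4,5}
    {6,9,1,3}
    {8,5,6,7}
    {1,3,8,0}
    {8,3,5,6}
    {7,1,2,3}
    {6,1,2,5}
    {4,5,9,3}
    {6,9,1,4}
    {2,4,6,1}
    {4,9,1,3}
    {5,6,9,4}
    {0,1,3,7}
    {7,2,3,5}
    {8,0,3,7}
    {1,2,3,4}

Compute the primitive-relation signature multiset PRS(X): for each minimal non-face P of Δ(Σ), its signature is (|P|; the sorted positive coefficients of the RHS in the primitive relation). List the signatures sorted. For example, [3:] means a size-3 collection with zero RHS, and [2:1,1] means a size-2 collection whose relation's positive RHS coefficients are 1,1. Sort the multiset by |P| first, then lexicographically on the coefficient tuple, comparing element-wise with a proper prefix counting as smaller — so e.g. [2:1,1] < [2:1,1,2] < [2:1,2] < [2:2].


Primitive collections (20):

  {2,8}:  v_{2} + v_{8} = v_{3}  →  sig = [2:1]
  {2,9}:  v_{2} + v_{9} = v_{4}  →  sig = [2:1]
  {7,9}:  v_{7} + v_{9} = v_{3}  →  sig = [2:1]
  {0,5}:  v_{0} + v_{5} = v_{3} + v_{7}  →  sig = [2:1,1]
  {4,7}:  v_{4} + v_{7} = v_{2} + v_{3}  →  sig = [2:1,1]
  {4,8}:  v_{4} + v_{8} = v_{3} + v_{9}  →  sig = [2:1,1]
  {0,2}:  v_{0} + v_{2} = v_{1} + 2·v_{3} + v_{7}  →  sig = [2:1,1,2]
  {0,9}:  v_{0} + v_{9} = v_{1} + 2·v_{3} + v_{8}  →  sig = [2:1,1,2]
  {0,6}:  v_{0} + v_{6} = v_{1} + 2·v_{8}  →  sig = [2:1,2]
  {8,9}:  v_{8} + v_{9} = 2·v_{3} + v_{6}  →  sig = [2:1,2]
  {0,4}:  v_{0} + v_{4} = v_{1} + 3·v_{3}  →  sig = [2:1,3]
  {1,5,8}:  v_{1} + v_{5} + v_{8} = 0  →  sig = [3:]
  {2,6,7}:  v_{2} + v_{6} + v_{7} = 0  →  sig = [3:]
  {1,3,5}:  v_{1} + v_{3} + v_{5} = v_{2}  →  sig = [3:1]
  {2,3,6}:  v_{2} + v_{3} + v_{6} = v_{9}  →  sig = [3:1]
  {3,6,7}:  v_{3} + v_{6} + v_{7} = v_{8}  →  sig = [3:1]
  {1,5,9}:  v_{1} + v_{5} + v_{9} = 2·v_{2} + v_{6}  →  sig = [3:1,2]
  {1,4,5}:  v_{1} + v_{4} + v_{5} = 3·v_{2} + v_{6}  →  sig = [3:1,3]
  {3,4,6}:  v_{3} + v_{4} + v_{6} = 2·v_{9}  →  sig = [3:2]
  {1,3,7,8}:  v_{1} + v_{3} + v_{7} + v_{8} = v_{0}  →  sig = [4:1]

Hence PRS(X_Σ) =
[[2:1], [2:1], [2:1], [2:1,1], [2:1,1], [2:1,1], [2:1,1,2], [2:1,1,2], [2:1,2], [2:1,2], [2:1,3], [3:], [3:], [3:1], [3:1], [3:1], [3:1,2], [3:1,3], [3:2], [4:1]]


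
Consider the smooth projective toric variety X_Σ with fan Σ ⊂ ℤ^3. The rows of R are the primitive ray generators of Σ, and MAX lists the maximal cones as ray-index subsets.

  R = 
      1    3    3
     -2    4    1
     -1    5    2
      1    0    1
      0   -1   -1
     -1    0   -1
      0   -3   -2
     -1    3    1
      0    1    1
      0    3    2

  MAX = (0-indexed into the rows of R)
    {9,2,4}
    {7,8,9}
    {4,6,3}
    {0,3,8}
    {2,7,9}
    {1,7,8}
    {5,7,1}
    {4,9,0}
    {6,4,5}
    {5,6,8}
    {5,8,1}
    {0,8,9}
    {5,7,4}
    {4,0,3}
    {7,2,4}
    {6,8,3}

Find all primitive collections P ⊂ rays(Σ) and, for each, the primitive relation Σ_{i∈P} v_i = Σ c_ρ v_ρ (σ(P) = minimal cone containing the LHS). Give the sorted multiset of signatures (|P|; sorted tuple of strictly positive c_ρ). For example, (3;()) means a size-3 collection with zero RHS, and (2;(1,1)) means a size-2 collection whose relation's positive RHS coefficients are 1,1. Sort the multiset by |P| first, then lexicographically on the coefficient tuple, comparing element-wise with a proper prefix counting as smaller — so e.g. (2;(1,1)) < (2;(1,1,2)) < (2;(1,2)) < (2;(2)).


|primitive collections| = 23. Relations:

  P = {3,5}:  v_{3} + v_{5} = 0  ⟹  sig = (2;())
  P = {4,8}:  v_{4} + v_{8} = 0  ⟹  sig = (2;())
  P = {6,9}:  v_{6} + v_{9} = 0  ⟹  sig = (2;())
  P = {0,5}:  v_{0} + v_{5} = v_{9}  ⟹  sig = (2;(1))
  P = {0,6}:  v_{0} + v_{6} = v_{3}  ⟹  sig = (2;(1))
  P = {3,7}:  v_{3} + v_{7} = v_{9}  ⟹  sig = (2;(1))
  P = {3,9}:  v_{3} + v_{9} = v_{0}  ⟹  sig = (2;(1))
  P = {5,9}:  v_{5} + v_{9} = v_{7}  ⟹  sig = (2;(1))
  P = {6,7}:  v_{6} + v_{7} = v_{5}  ⟹  sig = (2;(1))
  P = {1,3}:  v_{1} + v_{3} = v_{7} + v_{8}  ⟹  sig = (2;(1,1))
  P = {1,4}:  v_{1} + v_{4} = v_{5} + v_{7}  ⟹  sig = (2;(1,1))
  P = {2,6}:  v_{2} + v_{6} = v_{4} + v_{7}  ⟹  sig = (2;(1,1))
  P = {2,8}:  v_{2} + v_{8} = v_{7} + v_{9}  ⟹  sig = (2;(1,1))
  P = {0,1}:  v_{0} + v_{1} = v_{7} + v_{8} + v_{9}  ⟹  sig = (2;(1,1,1))
  P = {1,6}:  v_{1} + v_{6} = 2·v_{5} + v_{8}  ⟹  sig = (2;(1,2))
  P = {1,9}:  v_{1} + v_{9} = 2·v_{7} + v_{8}  ⟹  sig = (2;(1,2))
  P = {2,3}:  v_{2} + v_{3} = v_{4} + 2·v_{9}  ⟹  sig = (2;(1,2))
  P = {2,5}:  v_{2} + v_{5} = v_{4} + 2·v_{7}  ⟹  sig = (2;(1,2))
  P = {0,2}:  v_{0} + v_{2} = v_{4} + 3·v_{9}  ⟹  sig = (2;(1,3))
  P = {0,7}:  v_{0} + v_{7} = 2·v_{9}  ⟹  sig = (2;(2))
  P = {1,2}:  v_{1} + v_{2} = 3·v_{7}  ⟹  sig = (2;(3))
  P = {4,7,9}:  v_{4} + v_{7} + v_{9} = v_{2}  ⟹  sig = (3;(1))
  P = {5,7,8}:  v_{5} + v_{7} + v_{8} = v_{1}  ⟹  sig = (3;(1))

Sorted signature multiset PRS(X):
    |P|=2: 21 collections, coeffs (), (), (), (1), (1), (1), (1), (1), (1), (1,1), (1,1), (1,1), (1,1), (1,1,1), (1,2), (1,2), (1,2), (1,2), (1,3), (2), (3)
    |P|=3: 2 collections, coeffs (1), (1)


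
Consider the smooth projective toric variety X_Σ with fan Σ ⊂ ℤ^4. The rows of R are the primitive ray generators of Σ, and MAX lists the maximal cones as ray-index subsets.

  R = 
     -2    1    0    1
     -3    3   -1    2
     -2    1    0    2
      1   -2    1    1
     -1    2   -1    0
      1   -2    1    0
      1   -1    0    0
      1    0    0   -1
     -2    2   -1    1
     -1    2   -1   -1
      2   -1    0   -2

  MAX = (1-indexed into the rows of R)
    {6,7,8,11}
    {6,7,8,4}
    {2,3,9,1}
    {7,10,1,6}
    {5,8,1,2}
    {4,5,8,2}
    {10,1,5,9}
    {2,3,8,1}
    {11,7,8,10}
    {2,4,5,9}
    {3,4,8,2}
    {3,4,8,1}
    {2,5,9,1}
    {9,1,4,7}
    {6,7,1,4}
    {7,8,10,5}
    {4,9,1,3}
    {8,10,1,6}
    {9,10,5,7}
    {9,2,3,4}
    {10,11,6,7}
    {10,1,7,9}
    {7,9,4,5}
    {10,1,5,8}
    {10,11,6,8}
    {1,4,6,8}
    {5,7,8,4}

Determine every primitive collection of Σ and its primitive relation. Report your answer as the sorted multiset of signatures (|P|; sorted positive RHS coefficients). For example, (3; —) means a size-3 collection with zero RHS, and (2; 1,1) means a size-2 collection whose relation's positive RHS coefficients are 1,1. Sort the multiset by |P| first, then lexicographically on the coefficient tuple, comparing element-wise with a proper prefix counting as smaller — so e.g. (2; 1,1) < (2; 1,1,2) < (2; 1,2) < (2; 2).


The 22 primitive collections of Σ (r=11, n=4):

  P = {3,11}:  v_{3} + v_{11} = 0  so sig = (2; —)
  P = {4,10}:  v_{4} + v_{10} = 0  so sig = (2; —)
  P = {5,6}:  v_{5} + v_{6} = 0  so sig = (2; —)
  P = {2,6}:  v_{2} + v_{6} = v_{3}  so sig = (2; 1)
  P = {2,11}:  v_{2} + v_{11} = v_{5}  so sig = (2; 1)
  P = {3,5}:  v_{3} + v_{5} = v_{2}  so sig = (2; 1)
  P = {8,9}:  v_{8} + v_{9} = v_{5}  so sig = (2; 1)
  P = {1,11}:  v_{1} + v_{11} = v_{6} + v_{10}  so sig = (2; 1,1)
  P = {3,6}:  v_{3} + v_{6} = v_{1} + v_{4}  so sig = (2; 1,1)
  P = {3,7}:  v_{3} + v_{7} = v_{4} + v_{9}  so sig = (2; 1,1)
  P = {3,10}:  v_{3} + v_{10} = v_{1} + v_{5}  so sig = (2; 1,1)
  P = {6,9}:  v_{6} + v_{9} = v_{1} + v_{7}  so sig = (2; 1,1)
  P = {9,11}:  v_{9} + v_{11} = v_{7} + v_{10}  so sig = (2; 1,1)
  P = {2,7}:  v_{2} + v_{7} = v_{4} + v_{5} + v_{9}  so sig = (2; 1,1,1)
  P = {4,11}:  v_{4} + v_{11} = v_{6} + v_{7} + v_{8}  so sig = (2; 1,1,1)
  P = {5,11}:  v_{5} + v_{11} = v_{7} + v_{8} + v_{10}  so sig = (2; 1,1,1)
  P = {2,10}:  v_{2} + v_{10} = v_{1} + 2·v_{5}  so sig = (2; 1,2)
  P = {1,7,8}:  v_{1} + v_{7} + v_{8} = 0  so sig = (3; —)
  P = {1,4,5}:  v_{1} + v_{4} + v_{5} = v_{3}  so sig = (3; 1)
  P = {1,5,7}:  v_{1} + v_{5} + v_{7} = v_{9}  so sig = (3; 1)
  P = {1,2,4}:  v_{1} + v_{2} + v_{4} = 2·v_{3}  so sig = (3; 2)
  P = {6,7,8,10}:  v_{6} + v_{7} + v_{8} + v_{10} = v_{11}  so sig = (4; 1)

so the primitive-relation signature multiset is
[(2; —), (2; —), (2; —), (2; 1), (2; 1), (2; 1), (2; 1), (2; 1,1), (2; 1,1), (2; 1,1), (2; 1,1), (2; 1,1), (2; 1,1), (2; 1,1,1), (2; 1,1,1), (2; 1,1,1), (2; 1,2), (3; —), (3; 1), (3; 1), (3; 2), (4; 1)]


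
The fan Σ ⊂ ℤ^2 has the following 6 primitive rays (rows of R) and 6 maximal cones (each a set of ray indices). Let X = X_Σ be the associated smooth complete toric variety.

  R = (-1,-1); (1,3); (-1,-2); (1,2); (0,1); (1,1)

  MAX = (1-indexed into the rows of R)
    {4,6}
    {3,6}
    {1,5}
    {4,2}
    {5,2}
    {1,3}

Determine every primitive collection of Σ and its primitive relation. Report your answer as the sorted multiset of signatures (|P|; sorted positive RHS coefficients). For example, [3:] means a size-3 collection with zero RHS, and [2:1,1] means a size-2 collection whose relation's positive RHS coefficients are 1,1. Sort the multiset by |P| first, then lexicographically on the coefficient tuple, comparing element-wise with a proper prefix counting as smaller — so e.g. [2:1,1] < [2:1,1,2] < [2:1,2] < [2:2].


9 minimal non-faces of Δ(Σ) (on 6 rays):

  • {1,6}:  v_{1} + v_{6} = 0  ⟹  sig = [2:]
  • {3,4}:  v_{3} + v_{4} = 0  ⟹  sig = [2:]
  • {1,4}:  v_{1} + v_{4} = v_{5}  ⟹  sig = [2:1]
  • {2,3}:  v_{2} + v_{3} = v_{5}  ⟹  sig = [2:1]
  • {3,5}:  v_{3} + v_{5} = v_{1}  ⟹  sig = [2:1]
  • {4,5}:  v_{4} + v_{5} = v_{2}  ⟹  sig = [2:1]
  • {5,6}:  v_{5} + v_{6} = v_{4}  ⟹  sig = [2:1]
  • {1,2}:  v_{1} + v_{2} = 2·v_{5}  ⟹  sig = [2:2]
  • {2,6}:  v_{2} + v_{6} = 2·v_{4}  ⟹  sig = [2:2]

Hence PRS(X_Σ) =
{ [2:] ×2,  [2:1] ×5,  [2:2] ×2 }


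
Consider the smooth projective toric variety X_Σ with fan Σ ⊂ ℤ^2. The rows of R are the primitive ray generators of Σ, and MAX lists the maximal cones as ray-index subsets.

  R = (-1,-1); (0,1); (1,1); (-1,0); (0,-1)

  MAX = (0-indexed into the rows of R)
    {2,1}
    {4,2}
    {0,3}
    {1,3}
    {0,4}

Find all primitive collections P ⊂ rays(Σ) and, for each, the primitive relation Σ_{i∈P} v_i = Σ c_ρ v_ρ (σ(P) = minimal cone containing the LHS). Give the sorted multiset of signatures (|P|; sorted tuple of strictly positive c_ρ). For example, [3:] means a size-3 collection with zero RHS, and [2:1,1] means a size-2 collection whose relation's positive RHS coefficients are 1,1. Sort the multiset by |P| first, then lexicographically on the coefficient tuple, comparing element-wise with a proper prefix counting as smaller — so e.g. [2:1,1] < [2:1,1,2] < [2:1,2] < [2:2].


Δ(Σ) — 5 vertices, 5 min non-faces:

  P={0,2}:  v_{0} + v_{2} = 0 — sig = [2:]
  P={1,4}:  v_{1} + v_{4} = 0 — sig = [2:]
  P={0,1}:  v_{0} + v_{1} = v_{3} — sig = [2:1]
  P={2,3}:  v_{2} + v_{3} = v_{1} — sig = [2:1]
  P={3,4}:  v_{3} + v_{4} = v_{0} — sig = [2:1]

Hence PRS(X_Σ) =
    |P|=2: 5 collections, coeffs (), (), (1), (1), (1)


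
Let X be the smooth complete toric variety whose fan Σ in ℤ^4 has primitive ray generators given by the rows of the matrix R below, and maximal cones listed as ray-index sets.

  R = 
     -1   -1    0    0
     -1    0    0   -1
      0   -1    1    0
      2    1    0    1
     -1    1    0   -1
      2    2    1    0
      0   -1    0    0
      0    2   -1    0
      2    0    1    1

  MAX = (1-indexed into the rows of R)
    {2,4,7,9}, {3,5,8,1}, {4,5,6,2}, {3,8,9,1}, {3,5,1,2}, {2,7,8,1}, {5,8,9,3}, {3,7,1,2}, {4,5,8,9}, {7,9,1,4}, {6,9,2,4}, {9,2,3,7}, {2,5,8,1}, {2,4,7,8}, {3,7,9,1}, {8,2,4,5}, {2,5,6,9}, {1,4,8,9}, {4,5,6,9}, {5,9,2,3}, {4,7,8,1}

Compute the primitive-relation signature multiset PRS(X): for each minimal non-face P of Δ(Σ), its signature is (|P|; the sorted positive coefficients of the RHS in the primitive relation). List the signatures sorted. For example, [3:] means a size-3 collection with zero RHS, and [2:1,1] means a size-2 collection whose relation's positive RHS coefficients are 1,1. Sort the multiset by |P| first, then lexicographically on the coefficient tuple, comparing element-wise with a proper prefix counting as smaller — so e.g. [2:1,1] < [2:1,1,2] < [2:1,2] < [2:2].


Minimal non-faces — 15 found among 9 rays, 21 max cones:

  P={3,4}:  v_{3} + v_{4} = v_{9}  ⟹  sig = [2:1]
  P={5,7}:  v_{5} + v_{7} = v_{2}  ⟹  sig = [2:1]
  P={1,6}:  v_{1} + v_{6} = v_{5} + v_{9}  ⟹  sig = [2:1,1]
  P={3,6}:  v_{3} + v_{6} = v_{2} + v_{5} + 2·v_{9}  ⟹  sig = [2:1,1,2]
  P={6,7}:  v_{6} + v_{7} = 2·v_{2} + v_{4} + v_{9}  ⟹  sig = [2:1,1,2]
  P={6,8}:  v_{6} + v_{8} = 2·v_{4} + 2·v_{5}  ⟹  sig = [2:2,2]
  P={1,2,4}:  v_{1} + v_{2} + v_{4} = 0  ⟹  sig = [3:]
  P={3,7,8}:  v_{3} + v_{7} + v_{8} = 0  ⟹  sig = [3:]
  P={1,2,9}:  v_{1} + v_{2} + v_{9} = v_{3}  ⟹  sig = [3:1]
  P={2,3,8}:  v_{2} + v_{3} + v_{8} = v_{5}  ⟹  sig = [3:1]
  P={7,8,9}:  v_{7} + v_{8} + v_{9} = v_{4}  ⟹  sig = [3:1]
  P={1,4,5}:  v_{1} + v_{4} + v_{5} = v_{3} + v_{8}  ⟹  sig = [3:1,1]
  P={2,8,9}:  v_{2} + v_{8} + v_{9} = v_{4} + v_{5}  ⟹  sig = [3:1,1]
  P={1,5,9}:  v_{1} + v_{5} + v_{9} = 2·v_{3} + v_{8}  ⟹  sig = [3:1,2]
  P={2,4,5,9}:  v_{2} + v_{4} + v_{5} + v_{9} = v_{6}  ⟹  sig = [4:1]

Signatures (|P|; sorted positive RHS coefficients), sorted:
[[2:1], [2:1], [2:1,1], [2:1,1,2], [2:1,1,2], [2:2,2], [3:], [3:], [3:1], [3:1], [3:1], [3:1,1], [3:1,1], [3:1,2], [4:1]]


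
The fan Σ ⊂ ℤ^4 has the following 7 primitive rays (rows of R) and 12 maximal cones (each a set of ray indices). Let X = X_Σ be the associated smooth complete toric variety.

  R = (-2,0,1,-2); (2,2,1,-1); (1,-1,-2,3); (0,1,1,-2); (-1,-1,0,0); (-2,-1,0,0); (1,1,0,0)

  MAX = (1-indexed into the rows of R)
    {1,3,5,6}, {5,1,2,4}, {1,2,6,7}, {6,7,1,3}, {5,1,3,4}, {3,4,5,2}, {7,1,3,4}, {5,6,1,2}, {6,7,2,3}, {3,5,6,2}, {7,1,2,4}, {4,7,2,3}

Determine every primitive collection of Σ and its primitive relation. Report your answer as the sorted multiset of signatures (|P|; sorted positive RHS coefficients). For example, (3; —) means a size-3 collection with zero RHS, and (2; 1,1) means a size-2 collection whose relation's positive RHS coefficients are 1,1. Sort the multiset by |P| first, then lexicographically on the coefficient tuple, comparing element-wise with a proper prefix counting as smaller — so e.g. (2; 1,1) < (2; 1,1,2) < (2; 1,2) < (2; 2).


The 3 primitive collections of Σ (r=7, n=4):

  P={5,7}:  v_{5} + v_{7} = 0  so sig = (2; —)
  P={4,6}:  v_{4} + v_{6} = v_{1}  so sig = (2; 1)
  P={1,2,3}:  v_{1} + v_{2} + v_{3} = v_{7}  so sig = (3; 1)

Signatures (|P|; sorted positive RHS coefficients), sorted:
[(2; —), (2; 1), (3; 1)]
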